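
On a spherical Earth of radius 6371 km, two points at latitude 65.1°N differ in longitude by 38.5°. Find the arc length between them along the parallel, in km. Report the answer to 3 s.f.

Arc length along a parallel = R cos φ · Δλ (with Δλ in radians).
= 6371 × cos 65.1° × (38.5° × π/180) = 6371 × 0.4210 × 0.6720 ≈ 1800 km.

1800 km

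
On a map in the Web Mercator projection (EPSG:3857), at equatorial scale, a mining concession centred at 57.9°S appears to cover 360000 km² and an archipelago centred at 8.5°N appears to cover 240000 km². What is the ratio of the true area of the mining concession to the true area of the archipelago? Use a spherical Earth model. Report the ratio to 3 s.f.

Since Mercator area scale is 1/cos²φ, the true area equals the apparent area multiplied by cos²φ.
True area of mining concession: 360000 × cos²(57.9°) = 360000 × 0.2824 = 101700 km².
True area of archipelago: 240000 × cos²(8.5°) = 240000 × 0.9782 = 234800 km².
Ratio = 101700 / 234800 ≈ 0.433.

0.433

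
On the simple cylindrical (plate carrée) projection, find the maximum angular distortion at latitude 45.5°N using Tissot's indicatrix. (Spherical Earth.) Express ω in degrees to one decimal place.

Plate carrée maps x = Rλ, y = Rφ. The meridian scale is h = 1 and the parallel scale is k = 1/cos φ = sec φ.
At 45.5°: h = 1.000, k = 1.427; principal scales a = 1.427, b = 1.000.
sin(ω/2) = (a − b)/(a + b) = 0.4267/2.427 = 0.1758, so ω = 2 arcsin(0.1758) ≈ 20.3°.

20.3°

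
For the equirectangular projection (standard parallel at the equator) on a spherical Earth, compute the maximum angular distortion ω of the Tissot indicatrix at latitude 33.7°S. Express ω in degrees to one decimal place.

In the plate carrée (x = Rλ, y = Rφ), meridians are true-scale (h = 1) and parallels are stretched by k = sec φ.
At 33.7°: h = 1.000, k = 1.202; principal scales a = 1.202, b = 1.000.
sin(ω/2) = (a − b)/(a + b) = 0.2020/2.202 = 0.09173, so ω = 2 arcsin(0.09173) ≈ 10.5°.

10.5°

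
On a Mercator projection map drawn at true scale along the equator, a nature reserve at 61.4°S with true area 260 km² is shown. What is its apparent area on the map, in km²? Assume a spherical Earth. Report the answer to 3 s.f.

1130 km²

For Mercator, h = k = sec φ (a conformal cylindrical projection has a single point scale, 1/cos φ).
Areal scale = k² = sec²φ = 1/cos²(61.4°) = 1/0.4787² = 4.364.
Apparent area = 260 × 4.364 ≈ 1130 km².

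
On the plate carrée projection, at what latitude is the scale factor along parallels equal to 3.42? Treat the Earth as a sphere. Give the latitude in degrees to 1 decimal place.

Plate carrée: h = 1, k = sec φ along parallels.
sec φ = 3.42  ⇒  cos φ = 0.2924  ⇒  φ ≈ 73.0°.

73.0°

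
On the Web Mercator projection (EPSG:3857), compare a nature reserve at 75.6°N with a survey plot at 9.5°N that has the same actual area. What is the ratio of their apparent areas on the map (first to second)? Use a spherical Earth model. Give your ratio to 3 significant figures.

On Mercator, area is exaggerated by sec²φ = 1/cos²φ.
At 75.6°: sec²(75.6°) = 1/0.2487² = 16.17.
At 9.5°: sec²(9.5°) = 1/0.9863² = 1.028.
Ratio = 16.17/1.028 = cos²(9.5°)/cos²(75.6°) ≈ 15.7.

15.7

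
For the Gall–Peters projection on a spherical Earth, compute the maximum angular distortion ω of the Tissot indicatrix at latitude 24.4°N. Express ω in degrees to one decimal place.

28.7°

The Gall–Peters projection is cylindrical equal-area with φ₀ = 45°. For cylindrical equal-area with standard parallel φ₀, h = cos φ / cos φ₀ and k = cos φ₀ / cos φ, so h·k = 1.
At 24.4°: h = 1.288, k = 0.7765; principal scales a = 1.288, b = 0.7765.
sin(ω/2) = (a − b)/(a + b) = 0.5114/2.064 = 0.2477, so ω = 2 arcsin(0.2477) ≈ 28.7°.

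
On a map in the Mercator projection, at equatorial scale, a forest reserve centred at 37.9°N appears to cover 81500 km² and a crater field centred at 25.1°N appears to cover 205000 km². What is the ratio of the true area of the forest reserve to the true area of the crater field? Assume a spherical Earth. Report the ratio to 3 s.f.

Since Mercator area scale is 1/cos²φ, the true area equals the apparent area multiplied by cos²φ.
True area of forest reserve: 81500 × cos²(37.9°) = 81500 × 0.6227 = 50750 km².
True area of crater field: 205000 × cos²(25.1°) = 205000 × 0.8201 = 168100 km².
Ratio = 50750 / 168100 ≈ 0.302.

0.302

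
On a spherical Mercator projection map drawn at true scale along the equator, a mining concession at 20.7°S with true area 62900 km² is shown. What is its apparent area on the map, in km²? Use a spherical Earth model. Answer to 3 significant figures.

For Mercator, h = k = sec φ (a conformal cylindrical projection has a single point scale, 1/cos φ).
Areal scale = k² = sec²φ = 1/cos²(20.7°) = 1/0.9354² = 1.143.
Apparent area = 62900 × 1.143 ≈ 71900 km².

71900 km²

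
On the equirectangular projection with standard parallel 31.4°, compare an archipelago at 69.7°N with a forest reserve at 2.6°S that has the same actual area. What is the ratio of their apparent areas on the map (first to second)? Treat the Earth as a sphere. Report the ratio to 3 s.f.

The equidistant cylindrical projection with φ₀ = 31.4° has h = 1 (meridians true) and k = cos φ₀ / cos φ along parallels.
Areal scale at 69.7°: h·k = 1.000 × 2.460 = 2.460.
Areal scale at 2.6°: h·k = 1.000 × 0.8544 = 0.8544.
Ratio = 2.460/0.8544 ≈ 2.88.

2.88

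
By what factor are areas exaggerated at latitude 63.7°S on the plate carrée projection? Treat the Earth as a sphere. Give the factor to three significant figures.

In the plate carrée (x = Rλ, y = Rφ), meridians are true-scale (h = 1) and parallels are stretched by k = sec φ.
Areal scale = h·k = 1 × sec φ; at 63.7°, h = 1.000, k = 2.257, so h·k = 2.257.

2.26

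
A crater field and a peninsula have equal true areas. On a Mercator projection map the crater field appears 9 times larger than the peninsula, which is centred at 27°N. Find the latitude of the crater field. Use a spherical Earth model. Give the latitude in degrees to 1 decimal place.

Mercator areal scale is sec²φ, so apparent-area ratio = sec²φ₁ / sec²φ₂ = cos²φ₂ / cos²φ₁.
cos²φ₂ / cos²φ₁ = 9  ⇒  cos φ₁ = cos 27° / √9 = 0.8910/3.000 = 0.2970.
φ₁ = arccos(0.2970) ≈ 72.7°.

72.7°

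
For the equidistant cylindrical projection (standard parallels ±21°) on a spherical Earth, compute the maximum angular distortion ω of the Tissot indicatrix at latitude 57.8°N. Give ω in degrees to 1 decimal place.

31.7°

The equidistant cylindrical projection with φ₀ = 21° has h = 1 (meridians true) and k = cos φ₀ / cos φ along parallels.
At 57.8°: h = 1.000, k = 1.752; principal scales a = 1.752, b = 1.000.
sin(ω/2) = (a − b)/(a + b) = 0.7520/2.752 = 0.2732, so ω = 2 arcsin(0.2732) ≈ 31.7°.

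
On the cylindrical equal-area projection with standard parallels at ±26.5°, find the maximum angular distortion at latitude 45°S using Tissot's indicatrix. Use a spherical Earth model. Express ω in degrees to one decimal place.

Cylindrical equal-area (φ₀ = 26.5°): h = cos φ / cos 26.5° along meridians, k = cos 26.5° / cos φ along parallels; h·k = 1.
At 45°: h = 0.7901, k = 1.266; principal scales a = 1.266, b = 0.7901.
sin(ω/2) = (a − b)/(a + b) = 0.4755/2.056 = 0.2313, so ω = 2 arcsin(0.2313) ≈ 26.7°.

26.7°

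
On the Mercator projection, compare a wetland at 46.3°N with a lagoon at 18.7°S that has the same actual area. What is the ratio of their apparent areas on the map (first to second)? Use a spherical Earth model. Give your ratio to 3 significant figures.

Mercator areal scale is sec²φ.
At 46.3°: sec²(46.3°) = 1/0.6909² = 2.095.
At 18.7°: sec²(18.7°) = 1/0.9472² = 1.115.
Ratio = 2.095/1.115 = cos²(18.7°)/cos²(46.3°) ≈ 1.88.

1.88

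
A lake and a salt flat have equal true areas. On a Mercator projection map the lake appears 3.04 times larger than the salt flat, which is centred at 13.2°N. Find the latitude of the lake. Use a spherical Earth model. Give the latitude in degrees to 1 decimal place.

Mercator areal scale is sec²φ, so apparent-area ratio = sec²φ₁ / sec²φ₂ = cos²φ₂ / cos²φ₁.
cos²φ₂ / cos²φ₁ = 3.04  ⇒  cos φ₁ = cos 13.2° / √3.04 = 0.9736/1.744 = 0.5584.
φ₁ = arccos(0.5584) ≈ 56.1°.

56.1°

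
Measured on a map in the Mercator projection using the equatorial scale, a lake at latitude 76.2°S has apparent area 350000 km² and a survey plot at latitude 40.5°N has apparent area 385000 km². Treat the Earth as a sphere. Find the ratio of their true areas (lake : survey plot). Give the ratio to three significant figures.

On Mercator the areal scale is sec²φ, so true area = apparent × cos²φ.
True area of lake: 350000 × cos²(76.2°) = 350000 × 0.05690 = 19910 km².
True area of survey plot: 385000 × cos²(40.5°) = 385000 × 0.5782 = 222600 km².
Ratio = 19910 / 222600 ≈ 0.0895.

0.0895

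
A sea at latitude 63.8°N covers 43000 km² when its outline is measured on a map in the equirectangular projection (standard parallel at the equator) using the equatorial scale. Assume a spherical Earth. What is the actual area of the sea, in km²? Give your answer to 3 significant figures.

19000 km²

For the equirectangular projection with φ₀ = 0 (plate carrée), h = 1 along meridians and k = sec φ along parallels.
Areal scale = h·k = 1 × sec φ; at 63.8°, h = 1.000, k = 2.265, so h·k = 2.265.
True area = apparent / (areal scale) = 43000 / 2.265 ≈ 19000 km².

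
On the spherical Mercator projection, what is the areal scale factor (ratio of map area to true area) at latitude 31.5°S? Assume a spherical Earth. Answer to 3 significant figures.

For Mercator, h = k = sec φ (a conformal cylindrical projection has a single point scale, 1/cos φ).
Areal scale = k² = sec²φ = 1/cos²(31.5°) = 1/0.8526² = 1.376.

1.38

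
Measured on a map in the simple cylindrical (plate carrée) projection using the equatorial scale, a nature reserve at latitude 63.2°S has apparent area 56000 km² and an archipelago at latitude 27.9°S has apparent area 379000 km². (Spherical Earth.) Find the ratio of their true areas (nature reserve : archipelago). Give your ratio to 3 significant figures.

0.0754

Plate carrée has h = 1 and k = sec φ, giving areal scale sec φ; true area = (apparent area) · cos φ.
True area of nature reserve: 56000 × cos(63.2°) = 56000 × 0.4509 = 25250 km².
True area of archipelago: 379000 × cos(27.9°) = 379000 × 0.8838 = 334900 km².
Ratio = 25250 / 334900 ≈ 0.0754.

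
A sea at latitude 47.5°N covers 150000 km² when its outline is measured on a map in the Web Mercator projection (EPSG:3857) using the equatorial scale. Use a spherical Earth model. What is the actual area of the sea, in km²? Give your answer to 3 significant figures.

68500 km²

For Mercator, h = k = sec φ (a conformal cylindrical projection has a single point scale, 1/cos φ).
Areal scale = k² = sec²φ = 1/cos²(47.5°) = 1/0.6756² = 2.191.
True area = apparent / (areal scale) = 150000 / 2.191 ≈ 68500 km².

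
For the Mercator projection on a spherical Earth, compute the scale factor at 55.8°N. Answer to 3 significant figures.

1.78

The Mercator projection is conformal; its linear scale factor is the same in every direction and equals sec φ = 1/cos φ.
k = 1/cos 55.8° = 1/0.5621 = 1.779.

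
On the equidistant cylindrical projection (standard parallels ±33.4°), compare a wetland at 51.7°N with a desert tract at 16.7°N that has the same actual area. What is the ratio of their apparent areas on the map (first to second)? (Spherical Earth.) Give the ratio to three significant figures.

In the equirectangular projection with standard parallel φ₀ = 33.4° (x = Rλ cos φ₀, y = Rφ), meridians are true-scale (h = 1) and the parallel scale is k = cos φ₀ / cos φ.
Areal scale at 51.7°: h·k = 1.000 × 1.347 = 1.347.
Areal scale at 16.7°: h·k = 1.000 × 0.8716 = 0.8716.
Ratio = 1.347/0.8716 ≈ 1.55.

1.55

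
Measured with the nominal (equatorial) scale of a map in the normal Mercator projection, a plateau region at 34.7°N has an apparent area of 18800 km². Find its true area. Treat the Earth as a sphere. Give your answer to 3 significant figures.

12700 km²

The Mercator projection is conformal; its linear scale factor is the same in every direction and equals sec φ = 1/cos φ.
Areal scale = k² = sec²φ = 1/cos²(34.7°) = 1/0.8221² = 1.479.
True area = apparent / (areal scale) = 18800 / 1.479 ≈ 12700 km².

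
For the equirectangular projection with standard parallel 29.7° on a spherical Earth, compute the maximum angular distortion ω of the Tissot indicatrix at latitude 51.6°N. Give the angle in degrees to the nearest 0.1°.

19.1°

With standard parallel φ₀ = 29.7°, the equirectangular projection gives x = Rλ cos φ₀, y = Rφ, so h = 1 and k = cos 29.7° / cos φ.
At 51.6°: h = 1.000, k = 1.398; principal scales a = 1.398, b = 1.000.
sin(ω/2) = (a − b)/(a + b) = 0.3984/2.398 = 0.1661, so ω = 2 arcsin(0.1661) ≈ 19.1°.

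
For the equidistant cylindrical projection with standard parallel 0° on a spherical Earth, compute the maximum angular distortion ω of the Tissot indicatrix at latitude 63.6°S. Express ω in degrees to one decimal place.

In the plate carrée (x = Rλ, y = Rφ), meridians are true-scale (h = 1) and parallels are stretched by k = sec φ.
At 63.6°: h = 1.000, k = 2.249; principal scales a = 2.249, b = 1.000.
sin(ω/2) = (a − b)/(a + b) = 1.249/3.249 = 0.3844, so ω = 2 arcsin(0.3844) ≈ 45.2°.

45.2°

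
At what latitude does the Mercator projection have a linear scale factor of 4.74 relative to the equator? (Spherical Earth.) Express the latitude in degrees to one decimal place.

77.8°

Mercator scale is k = sec φ = 1/cos φ.
1/cos φ = 4.74  ⇒  cos φ = 0.2110  ⇒  φ = arccos(0.2110) ≈ 77.8°.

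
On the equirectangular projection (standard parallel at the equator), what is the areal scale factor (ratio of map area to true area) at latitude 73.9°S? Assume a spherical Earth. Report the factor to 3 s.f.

3.61

In the plate carrée (x = Rλ, y = Rφ), meridians are true-scale (h = 1) and parallels are stretched by k = sec φ.
Areal scale = h·k = 1 × sec φ; at 73.9°, h = 1.000, k = 3.606, so h·k = 3.606.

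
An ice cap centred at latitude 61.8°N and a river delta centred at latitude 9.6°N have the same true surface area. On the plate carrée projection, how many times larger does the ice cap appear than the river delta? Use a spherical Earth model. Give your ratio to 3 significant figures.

For the equirectangular projection with φ₀ = 0 (plate carrée), h = 1 along meridians and k = sec φ along parallels.
Areal scale at 61.8°: h·k = 1.000 × 2.116 = 2.116.
Areal scale at 9.6°: h·k = 1.000 × 1.014 = 1.014.
Ratio = 2.116/1.014 ≈ 2.09.

2.09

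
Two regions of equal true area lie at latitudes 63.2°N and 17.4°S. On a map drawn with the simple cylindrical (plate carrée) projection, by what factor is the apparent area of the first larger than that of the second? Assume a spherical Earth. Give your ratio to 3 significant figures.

2.12

Plate carrée maps x = Rλ, y = Rφ. The meridian scale is h = 1 and the parallel scale is k = 1/cos φ = sec φ.
Areal scale at 63.2°: h·k = 1.000 × 2.218 = 2.218.
Areal scale at 17.4°: h·k = 1.000 × 1.048 = 1.048.
Ratio = 2.218/1.048 ≈ 2.12.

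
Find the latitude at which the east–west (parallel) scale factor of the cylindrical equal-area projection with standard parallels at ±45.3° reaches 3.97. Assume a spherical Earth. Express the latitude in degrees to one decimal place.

79.8°

A cylindrical equal-area projection with standard parallel φ₀ has meridian scale h = cos φ / cos φ₀ and parallel scale k = cos φ₀ / cos φ (so areas are preserved, h·k = 1).
k = cos φ₀ / cos φ = 3.97  ⇒  cos φ = cos 45.3° / 3.97 = 0.1772.
φ = arccos(0.1772) ≈ 79.8°.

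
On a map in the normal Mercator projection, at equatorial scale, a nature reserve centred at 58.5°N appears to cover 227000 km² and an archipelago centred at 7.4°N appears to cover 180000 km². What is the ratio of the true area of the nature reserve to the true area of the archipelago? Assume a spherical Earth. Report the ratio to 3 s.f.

0.350

On Mercator the areal scale is sec²φ, so true area = apparent × cos²φ.
True area of nature reserve: 227000 × cos²(58.5°) = 227000 × 0.2730 = 61970 km².
True area of archipelago: 180000 × cos²(7.4°) = 180000 × 0.9834 = 177000 km².
Ratio = 61970 / 177000 ≈ 0.350.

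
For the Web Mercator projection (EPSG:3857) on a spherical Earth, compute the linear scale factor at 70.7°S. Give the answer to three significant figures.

3.03

Mercator is conformal, so the point scale is isotropic: h = k = sec φ = 1/cos φ.
k = 1/cos 70.7° = 1/0.3305 = 3.026.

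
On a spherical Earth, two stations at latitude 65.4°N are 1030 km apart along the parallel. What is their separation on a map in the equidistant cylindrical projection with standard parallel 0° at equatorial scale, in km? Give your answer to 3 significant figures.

2470 km

For the equirectangular projection with φ₀ = 0 (plate carrée), h = 1 along meridians and k = sec φ along parallels.
Along the parallel, k = sec 65.4° = 1/0.4163 = 2.402.
Map distance = 1030 × 2.402 ≈ 2470 km.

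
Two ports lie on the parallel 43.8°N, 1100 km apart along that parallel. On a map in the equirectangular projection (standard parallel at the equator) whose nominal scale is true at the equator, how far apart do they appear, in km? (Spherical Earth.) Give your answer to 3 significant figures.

Plate carrée maps x = Rλ, y = Rφ. The meridian scale is h = 1 and the parallel scale is k = 1/cos φ = sec φ.
Along the parallel, k = sec 43.8° = 1/0.7218 = 1.386.
Map distance = 1100 × 1.386 ≈ 1520 km.

1520 km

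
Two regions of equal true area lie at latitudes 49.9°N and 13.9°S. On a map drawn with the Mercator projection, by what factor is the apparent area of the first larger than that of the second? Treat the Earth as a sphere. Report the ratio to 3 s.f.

Mercator is conformal with k = sec φ, so areal scale = k² = sec²φ.
At 49.9°: sec²(49.9°) = 1/0.6441² = 2.410.
At 13.9°: sec²(13.9°) = 1/0.9707² = 1.061.
Ratio = 2.410/1.061 = cos²(13.9°)/cos²(49.9°) ≈ 2.27.

2.27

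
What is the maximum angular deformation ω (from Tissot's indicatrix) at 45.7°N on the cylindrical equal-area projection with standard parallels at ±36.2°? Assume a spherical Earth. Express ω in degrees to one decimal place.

A cylindrical equal-area projection with standard parallel φ₀ has meridian scale h = cos φ / cos φ₀ and parallel scale k = cos φ₀ / cos φ (so areas are preserved, h·k = 1).
At 45.7°: h = 0.8655, k = 1.155; principal scales a = 1.155, b = 0.8655.
sin(ω/2) = (a − b)/(a + b) = 0.2899/2.021 = 0.1435, so ω = 2 arcsin(0.1435) ≈ 16.5°.

16.5°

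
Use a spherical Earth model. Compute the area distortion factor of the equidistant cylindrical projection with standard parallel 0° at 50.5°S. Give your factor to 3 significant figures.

In the plate carrée (x = Rλ, y = Rφ), meridians are true-scale (h = 1) and parallels are stretched by k = sec φ.
Areal scale = h·k = 1 × sec φ; at 50.5°, h = 1.000, k = 1.572, so h·k = 1.572.

1.57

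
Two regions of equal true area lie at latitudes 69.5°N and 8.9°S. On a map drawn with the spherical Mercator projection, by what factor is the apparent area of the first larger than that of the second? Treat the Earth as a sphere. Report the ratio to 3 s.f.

7.96

Mercator is conformal with k = sec φ, so areal scale = k² = sec²φ.
At 69.5°: sec²(69.5°) = 1/0.3502² = 8.154.
At 8.9°: sec²(8.9°) = 1/0.9880² = 1.025.
Ratio = 8.154/1.025 = cos²(8.9°)/cos²(69.5°) ≈ 7.96.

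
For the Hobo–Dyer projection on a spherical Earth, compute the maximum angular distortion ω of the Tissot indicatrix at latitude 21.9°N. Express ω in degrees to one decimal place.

Hobo–Dyer is a cylindrical equal-area projection with standard parallels at ±37.5°. For cylindrical equal-area with standard parallel φ₀, h = cos φ / cos φ₀ and k = cos φ₀ / cos φ, so h·k = 1.
At 21.9°: h = 1.170, k = 0.8551; principal scales a = 1.170, b = 0.8551.
sin(ω/2) = (a − b)/(a + b) = 0.3145/2.025 = 0.1553, so ω = 2 arcsin(0.1553) ≈ 17.9°.

17.9°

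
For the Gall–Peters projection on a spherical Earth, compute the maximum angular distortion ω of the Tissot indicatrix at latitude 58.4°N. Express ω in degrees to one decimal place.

The Gall–Peters projection is cylindrical equal-area with φ₀ = 45°. For cylindrical equal-area with standard parallel φ₀, h = cos φ / cos φ₀ and k = cos φ₀ / cos φ, so h·k = 1.
At 58.4°: h = 0.7410, k = 1.349; principal scales a = 1.349, b = 0.7410.
sin(ω/2) = (a − b)/(a + b) = 0.6084/2.091 = 0.2911, so ω = 2 arcsin(0.2911) ≈ 33.8°.

33.8°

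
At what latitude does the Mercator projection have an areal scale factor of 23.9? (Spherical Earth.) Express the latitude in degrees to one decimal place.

78.2°

Mercator areal scale is sec²φ.
sec²φ = 23.9  ⇒  cos²φ = 0.04184  ⇒  cos φ = 0.2046.
φ = arccos(0.2046) ≈ 78.2°.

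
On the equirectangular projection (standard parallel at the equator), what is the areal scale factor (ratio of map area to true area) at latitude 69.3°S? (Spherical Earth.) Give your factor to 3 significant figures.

Plate carrée maps x = Rλ, y = Rφ. The meridian scale is h = 1 and the parallel scale is k = 1/cos φ = sec φ.
Areal scale = h·k = 1 × sec φ; at 69.3°, h = 1.000, k = 2.829, so h·k = 2.829.

2.83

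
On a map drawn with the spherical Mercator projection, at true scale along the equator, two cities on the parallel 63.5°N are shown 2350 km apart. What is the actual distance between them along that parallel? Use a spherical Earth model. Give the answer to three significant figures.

Mercator is conformal, so the point scale is isotropic: h = k = sec φ = 1/cos φ.
Along the parallel at 63.5°, map distances are exaggerated by k = sec 63.5° = 2.241.
True distance = 2350 / 2.241 = 2350 × cos 63.5° ≈ 1050 km.

1050 km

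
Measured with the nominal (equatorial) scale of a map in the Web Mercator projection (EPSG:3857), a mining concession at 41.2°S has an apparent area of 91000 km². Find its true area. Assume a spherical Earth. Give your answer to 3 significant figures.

Mercator is conformal, so the point scale is isotropic: h = k = sec φ = 1/cos φ.
Areal scale = k² = sec²φ = 1/cos²(41.2°) = 1/0.7524² = 1.766.
True area = apparent / (areal scale) = 91000 / 1.766 ≈ 51500 km².

51500 km²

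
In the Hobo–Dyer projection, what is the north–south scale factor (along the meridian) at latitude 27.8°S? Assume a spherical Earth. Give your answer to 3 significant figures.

1.11

Hobo–Dyer is a cylindrical equal-area projection with standard parallels at ±37.5°. A cylindrical equal-area projection with standard parallel φ₀ has meridian scale h = cos φ / cos φ₀ and parallel scale k = cos φ₀ / cos φ (so areas are preserved, h·k = 1).
h = cos 27.8° / cos 37.5° = 0.8846/0.7934 = 1.115.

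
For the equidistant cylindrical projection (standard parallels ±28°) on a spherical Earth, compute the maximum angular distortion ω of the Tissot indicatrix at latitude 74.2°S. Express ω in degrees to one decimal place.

63.8°

In the equirectangular projection with standard parallel φ₀ = 28° (x = Rλ cos φ₀, y = Rφ), meridians are true-scale (h = 1) and the parallel scale is k = cos φ₀ / cos φ.
At 74.2°: h = 1.000, k = 3.243; principal scales a = 3.243, b = 1.000.
sin(ω/2) = (a − b)/(a + b) = 2.243/4.243 = 0.5286, so ω = 2 arcsin(0.5286) ≈ 63.8°.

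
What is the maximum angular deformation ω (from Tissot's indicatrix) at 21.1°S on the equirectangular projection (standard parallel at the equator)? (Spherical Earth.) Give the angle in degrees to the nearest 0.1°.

4.0°

For the equirectangular projection with φ₀ = 0 (plate carrée), h = 1 along meridians and k = sec φ along parallels.
At 21.1°: h = 1.000, k = 1.072; principal scales a = 1.072, b = 1.000.
sin(ω/2) = (a − b)/(a + b) = 0.07186/2.072 = 0.03469, so ω = 2 arcsin(0.03469) ≈ 4.0°.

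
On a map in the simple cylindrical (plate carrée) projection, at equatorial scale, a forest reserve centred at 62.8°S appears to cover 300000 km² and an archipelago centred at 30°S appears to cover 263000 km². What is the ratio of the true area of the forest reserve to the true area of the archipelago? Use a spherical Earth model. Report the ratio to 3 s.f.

0.602

Plate carrée has h = 1 and k = sec φ, giving areal scale sec φ; true area = (apparent area) · cos φ.
True area of forest reserve: 300000 × cos(62.8°) = 300000 × 0.4571 = 137100 km².
True area of archipelago: 263000 × cos(30°) = 263000 × 0.8660 = 227800 km².
Ratio = 137100 / 227800 ≈ 0.602.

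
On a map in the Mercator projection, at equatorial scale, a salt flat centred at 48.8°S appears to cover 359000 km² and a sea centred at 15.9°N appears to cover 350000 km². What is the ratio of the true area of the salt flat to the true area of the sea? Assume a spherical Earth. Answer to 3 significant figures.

Since Mercator area scale is 1/cos²φ, the true area equals the apparent area multiplied by cos²φ.
True area of salt flat: 359000 × cos²(48.8°) = 359000 × 0.4339 = 155800 km².
True area of sea: 350000 × cos²(15.9°) = 350000 × 0.9249 = 323700 km².
Ratio = 155800 / 323700 ≈ 0.481.

0.481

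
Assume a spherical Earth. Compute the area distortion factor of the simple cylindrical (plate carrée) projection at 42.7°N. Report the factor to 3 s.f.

In the plate carrée (x = Rλ, y = Rφ), meridians are true-scale (h = 1) and parallels are stretched by k = sec φ.
Areal scale = h·k = 1 × sec φ; at 42.7°, h = 1.000, k = 1.361, so h·k = 1.361.

1.36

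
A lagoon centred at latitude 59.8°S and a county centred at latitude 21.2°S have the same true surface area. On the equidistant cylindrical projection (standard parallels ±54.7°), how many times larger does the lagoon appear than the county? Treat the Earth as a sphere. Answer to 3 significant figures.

1.85

In the equirectangular projection with standard parallel φ₀ = 54.7° (x = Rλ cos φ₀, y = Rφ), meridians are true-scale (h = 1) and the parallel scale is k = cos φ₀ / cos φ.
Areal scale at 59.8°: h·k = 1.000 × 1.149 = 1.149.
Areal scale at 21.2°: h·k = 1.000 × 0.6198 = 0.6198.
Ratio = 1.149/0.6198 ≈ 1.85.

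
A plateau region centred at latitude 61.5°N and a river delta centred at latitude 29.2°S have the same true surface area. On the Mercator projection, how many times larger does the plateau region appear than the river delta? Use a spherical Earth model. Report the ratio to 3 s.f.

Mercator areal scale is sec²φ.
At 61.5°: sec²(61.5°) = 1/0.4772² = 4.392.
At 29.2°: sec²(29.2°) = 1/0.8729² = 1.312.
Ratio = 4.392/1.312 = cos²(29.2°)/cos²(61.5°) ≈ 3.35.

3.35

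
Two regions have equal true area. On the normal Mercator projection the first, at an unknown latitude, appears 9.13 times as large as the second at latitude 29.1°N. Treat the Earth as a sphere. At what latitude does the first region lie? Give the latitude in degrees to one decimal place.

For equal true areas on Mercator, apparent areas scale as sec²φ, so the ratio is cos²φ₂ / cos²φ₁.
cos²φ₂ / cos²φ₁ = 9.13  ⇒  cos φ₁ = cos 29.1° / √9.13 = 0.8738/3.022 = 0.2892.
φ₁ = arccos(0.2892) ≈ 73.2°.

73.2°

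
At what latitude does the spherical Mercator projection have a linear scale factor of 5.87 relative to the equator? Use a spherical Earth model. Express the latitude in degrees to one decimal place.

Mercator scale is k = sec φ = 1/cos φ.
1/cos φ = 5.87  ⇒  cos φ = 0.1704  ⇒  φ = arccos(0.1704) ≈ 80.2°.

80.2°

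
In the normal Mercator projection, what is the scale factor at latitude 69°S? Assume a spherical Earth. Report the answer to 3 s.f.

2.79

For Mercator, h = k = sec φ (a conformal cylindrical projection has a single point scale, 1/cos φ).
k = 1/cos 69° = 1/0.3584 = 2.790.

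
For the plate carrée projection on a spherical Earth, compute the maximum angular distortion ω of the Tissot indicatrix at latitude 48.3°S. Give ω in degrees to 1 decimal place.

For the equirectangular projection with φ₀ = 0 (plate carrée), h = 1 along meridians and k = sec φ along parallels.
At 48.3°: h = 1.000, k = 1.503; principal scales a = 1.503, b = 1.000.
sin(ω/2) = (a − b)/(a + b) = 0.5032/2.503 = 0.2010, so ω = 2 arcsin(0.2010) ≈ 23.2°.

23.2°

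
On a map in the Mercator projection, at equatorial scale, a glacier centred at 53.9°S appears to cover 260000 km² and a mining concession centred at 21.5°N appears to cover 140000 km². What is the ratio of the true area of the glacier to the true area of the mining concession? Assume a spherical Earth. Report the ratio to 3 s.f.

0.745

On Mercator the areal scale is sec²φ, so true area = apparent × cos²φ.
True area of glacier: 260000 × cos²(53.9°) = 260000 × 0.3472 = 90260 km².
True area of mining concession: 140000 × cos²(21.5°) = 140000 × 0.8657 = 121200 km².
Ratio = 90260 / 121200 ≈ 0.745.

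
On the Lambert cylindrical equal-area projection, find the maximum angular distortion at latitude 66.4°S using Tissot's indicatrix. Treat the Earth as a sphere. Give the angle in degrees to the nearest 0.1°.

92.7°

The Lambert cylindrical equal-area projection is the cylindrical equal-area projection with its standard parallel at the equator (φ₀ = 0). Cylindrical equal-area (φ₀ = 0°): h = cos φ / cos 0° along meridians, k = cos 0° / cos φ along parallels; h·k = 1.
At 66.4°: h = 0.4003, k = 2.498; principal scales a = 2.498, b = 0.4003.
sin(ω/2) = (a − b)/(a + b) = 2.097/2.898 = 0.7237, so ω = 2 arcsin(0.7237) ≈ 92.7°.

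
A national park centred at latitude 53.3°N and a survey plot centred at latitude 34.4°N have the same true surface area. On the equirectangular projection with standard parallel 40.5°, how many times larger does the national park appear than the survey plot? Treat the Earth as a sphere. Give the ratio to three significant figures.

1.38

With standard parallel φ₀ = 40.5°, the equirectangular projection gives x = Rλ cos φ₀, y = Rφ, so h = 1 and k = cos 40.5° / cos φ.
Areal scale at 53.3°: h·k = 1.000 × 1.272 = 1.272.
Areal scale at 34.4°: h·k = 1.000 × 0.9216 = 0.9216.
Ratio = 1.272/0.9216 ≈ 1.38.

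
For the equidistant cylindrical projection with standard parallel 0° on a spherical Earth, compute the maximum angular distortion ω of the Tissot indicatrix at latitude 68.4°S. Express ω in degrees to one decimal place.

In the plate carrée (x = Rλ, y = Rφ), meridians are true-scale (h = 1) and parallels are stretched by k = sec φ.
At 68.4°: h = 1.000, k = 2.716; principal scales a = 2.716, b = 1.000.
sin(ω/2) = (a − b)/(a + b) = 1.716/3.716 = 0.4619, so ω = 2 arcsin(0.4619) ≈ 55.0°.

55.0°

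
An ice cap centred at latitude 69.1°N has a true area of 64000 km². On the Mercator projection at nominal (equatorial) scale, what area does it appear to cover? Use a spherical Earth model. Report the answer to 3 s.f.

For Mercator, h = k = sec φ (a conformal cylindrical projection has a single point scale, 1/cos φ).
Areal scale = k² = sec²φ = 1/cos²(69.1°) = 1/0.3567² = 7.858.
Apparent area = 64000 × 7.858 ≈ 503000 km².

503000 km²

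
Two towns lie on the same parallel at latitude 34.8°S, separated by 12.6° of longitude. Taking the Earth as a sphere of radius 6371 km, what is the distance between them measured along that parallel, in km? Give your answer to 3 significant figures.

1150 km

Arc length along a parallel = R cos φ · Δλ (with Δλ in radians).
= 6371 × cos 34.8° × (12.6° × π/180) = 6371 × 0.8211 × 0.2199 ≈ 1150 km.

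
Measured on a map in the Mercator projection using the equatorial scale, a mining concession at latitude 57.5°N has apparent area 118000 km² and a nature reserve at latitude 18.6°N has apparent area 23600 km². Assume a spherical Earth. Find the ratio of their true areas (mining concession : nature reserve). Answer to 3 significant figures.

Since Mercator area scale is 1/cos²φ, the true area equals the apparent area multiplied by cos²φ.
True area of mining concession: 118000 × cos²(57.5°) = 118000 × 0.2887 = 34070 km².
True area of nature reserve: 23600 × cos²(18.6°) = 23600 × 0.8983 = 21200 km².
Ratio = 34070 / 21200 ≈ 1.61.

1.61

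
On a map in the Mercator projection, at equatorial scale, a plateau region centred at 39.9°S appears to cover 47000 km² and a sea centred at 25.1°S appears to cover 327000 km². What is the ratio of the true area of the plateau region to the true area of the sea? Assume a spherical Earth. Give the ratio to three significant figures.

0.103

On Mercator the areal scale is sec²φ, so true area = apparent × cos²φ.
True area of plateau region: 47000 × cos²(39.9°) = 47000 × 0.5885 = 27660 km².
True area of sea: 327000 × cos²(25.1°) = 327000 × 0.8201 = 268200 km².
Ratio = 27660 / 268200 ≈ 0.103.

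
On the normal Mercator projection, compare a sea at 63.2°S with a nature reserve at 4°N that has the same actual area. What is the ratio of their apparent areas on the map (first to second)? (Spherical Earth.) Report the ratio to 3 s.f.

4.90

On Mercator, area is exaggerated by sec²φ = 1/cos²φ.
At 63.2°: sec²(63.2°) = 1/0.4509² = 4.919.
At 4°: sec²(4°) = 1/0.9976² = 1.005.
Ratio = 4.919/1.005 = cos²(4°)/cos²(63.2°) ≈ 4.90.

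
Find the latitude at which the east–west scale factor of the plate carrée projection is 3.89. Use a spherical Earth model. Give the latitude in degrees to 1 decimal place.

Plate carrée: h = 1, k = sec φ along parallels.
sec φ = 3.89  ⇒  cos φ = 0.2571  ⇒  φ ≈ 75.1°.

75.1°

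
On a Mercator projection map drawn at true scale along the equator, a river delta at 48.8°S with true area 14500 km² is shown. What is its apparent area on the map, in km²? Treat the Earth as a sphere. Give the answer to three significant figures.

Mercator is conformal, so the point scale is isotropic: h = k = sec φ = 1/cos φ.
Areal scale = k² = sec²φ = 1/cos²(48.8°) = 1/0.6587² = 2.305.
Apparent area = 14500 × 2.305 ≈ 33400 km².

33400 km²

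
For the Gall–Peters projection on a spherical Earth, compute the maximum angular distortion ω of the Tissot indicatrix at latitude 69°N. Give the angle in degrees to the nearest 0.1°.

Gall–Peters is a cylindrical equal-area projection with standard parallels at ±45°. A cylindrical equal-area projection with standard parallel φ₀ has meridian scale h = cos φ / cos φ₀ and parallel scale k = cos φ₀ / cos φ (so areas are preserved, h·k = 1).
At 69°: h = 0.5068, k = 1.973; principal scales a = 1.973, b = 0.5068.
sin(ω/2) = (a − b)/(a + b) = 1.466/2.480 = 0.5913, so ω = 2 arcsin(0.5913) ≈ 72.5°.

72.5°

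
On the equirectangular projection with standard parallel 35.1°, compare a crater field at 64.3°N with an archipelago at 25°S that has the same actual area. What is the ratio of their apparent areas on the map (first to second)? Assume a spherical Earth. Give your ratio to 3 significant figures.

The equidistant cylindrical projection with φ₀ = 35.1° has h = 1 (meridians true) and k = cos φ₀ / cos φ along parallels.
Areal scale at 64.3°: h·k = 1.000 × 1.887 = 1.887.
Areal scale at 25°: h·k = 1.000 × 0.9027 = 0.9027.
Ratio = 1.887/0.9027 ≈ 2.09.

2.09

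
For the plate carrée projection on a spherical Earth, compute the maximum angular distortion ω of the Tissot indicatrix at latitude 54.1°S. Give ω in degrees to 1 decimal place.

30.2°

Plate carrée maps x = Rλ, y = Rφ. The meridian scale is h = 1 and the parallel scale is k = 1/cos φ = sec φ.
At 54.1°: h = 1.000, k = 1.705; principal scales a = 1.705, b = 1.000.
sin(ω/2) = (a − b)/(a + b) = 0.7054/2.705 = 0.2607, so ω = 2 arcsin(0.2607) ≈ 30.2°.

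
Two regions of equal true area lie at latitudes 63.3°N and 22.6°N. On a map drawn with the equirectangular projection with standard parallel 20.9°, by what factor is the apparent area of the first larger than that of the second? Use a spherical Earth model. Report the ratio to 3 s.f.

2.05

The equidistant cylindrical projection with φ₀ = 20.9° has h = 1 (meridians true) and k = cos φ₀ / cos φ along parallels.
Areal scale at 63.3°: h·k = 1.000 × 2.079 = 2.079.
Areal scale at 22.6°: h·k = 1.000 × 1.012 = 1.012.
Ratio = 2.079/1.012 ≈ 2.05.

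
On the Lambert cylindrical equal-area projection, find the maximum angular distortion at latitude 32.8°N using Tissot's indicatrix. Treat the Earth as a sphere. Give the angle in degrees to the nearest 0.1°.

The Lambert cylindrical equal-area projection is the cylindrical equal-area projection with its standard parallel at the equator (φ₀ = 0). For cylindrical equal-area with standard parallel φ₀, h = cos φ / cos φ₀ and k = cos φ₀ / cos φ, so h·k = 1.
At 32.8°: h = 0.8406, k = 1.190; principal scales a = 1.190, b = 0.8406.
sin(ω/2) = (a − b)/(a + b) = 0.3491/2.030 = 0.1720, so ω = 2 arcsin(0.1720) ≈ 19.8°.

19.8°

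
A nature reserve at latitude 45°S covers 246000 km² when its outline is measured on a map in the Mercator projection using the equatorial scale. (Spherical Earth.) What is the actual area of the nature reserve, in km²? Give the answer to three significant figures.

Mercator is conformal, so the point scale is isotropic: h = k = sec φ = 1/cos φ.
Areal scale = k² = sec²φ = 1/cos²(45°) = 1/0.7071² = 2.000.
True area = apparent / (areal scale) = 246000 / 2.000 ≈ 123000 km².

123000 km²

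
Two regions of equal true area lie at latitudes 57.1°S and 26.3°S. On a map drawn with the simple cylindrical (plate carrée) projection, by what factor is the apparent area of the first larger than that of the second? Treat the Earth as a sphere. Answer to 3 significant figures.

In the plate carrée (x = Rλ, y = Rφ), meridians are true-scale (h = 1) and parallels are stretched by k = sec φ.
Areal scale at 57.1°: h·k = 1.000 × 1.841 = 1.841.
Areal scale at 26.3°: h·k = 1.000 × 1.115 = 1.115.
Ratio = 1.841/1.115 ≈ 1.65.

1.65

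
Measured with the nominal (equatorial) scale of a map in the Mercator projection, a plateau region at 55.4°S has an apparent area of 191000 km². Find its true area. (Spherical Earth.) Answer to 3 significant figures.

61600 km²

For Mercator, h = k = sec φ (a conformal cylindrical projection has a single point scale, 1/cos φ).
Areal scale = k² = sec²φ = 1/cos²(55.4°) = 1/0.5678² = 3.101.
True area = apparent / (areal scale) = 191000 / 3.101 ≈ 61600 km².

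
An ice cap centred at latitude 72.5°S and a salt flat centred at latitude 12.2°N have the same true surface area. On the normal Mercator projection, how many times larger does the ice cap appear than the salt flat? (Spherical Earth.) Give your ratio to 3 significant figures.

Mercator areal scale is sec²φ.
At 72.5°: sec²(72.5°) = 1/0.3007² = 11.06.
At 12.2°: sec²(12.2°) = 1/0.9774² = 1.047.
Ratio = 11.06/1.047 = cos²(12.2°)/cos²(72.5°) ≈ 10.6.

10.6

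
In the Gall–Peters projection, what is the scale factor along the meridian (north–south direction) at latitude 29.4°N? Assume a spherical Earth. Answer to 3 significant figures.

1.23

The Gall–Peters projection is cylindrical equal-area with φ₀ = 45°. Cylindrical equal-area (φ₀ = 45°): h = cos φ / cos 45° along meridians, k = cos 45° / cos φ along parallels; h·k = 1.
h = cos 29.4° / cos 45° = 0.8712/0.7071 = 1.232.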